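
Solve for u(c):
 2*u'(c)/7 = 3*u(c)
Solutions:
 u(c) = C1*exp(21*c/2)


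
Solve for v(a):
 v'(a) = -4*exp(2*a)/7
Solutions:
 v(a) = C1 - 2*exp(2*a)/7


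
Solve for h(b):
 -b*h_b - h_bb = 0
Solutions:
 h(b) = C1 + C2*erf(sqrt(2)*b/2)


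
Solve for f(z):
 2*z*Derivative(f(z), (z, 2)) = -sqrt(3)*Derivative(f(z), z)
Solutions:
 f(z) = C1 + C2*z^(1 - sqrt(3)/2)


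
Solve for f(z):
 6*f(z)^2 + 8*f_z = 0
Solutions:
 f(z) = 4/(C1 + 3*z)


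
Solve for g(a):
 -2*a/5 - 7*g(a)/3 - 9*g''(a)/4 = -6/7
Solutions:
 g(a) = C1*sin(2*sqrt(21)*a/9) + C2*cos(2*sqrt(21)*a/9) - 6*a/35 + 18/49


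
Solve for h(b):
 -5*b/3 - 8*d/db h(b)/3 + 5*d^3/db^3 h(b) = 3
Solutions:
 h(b) = C1 + C2*exp(-2*sqrt(30)*b/15) + C3*exp(2*sqrt(30)*b/15) - 5*b^2/16 - 9*b/8


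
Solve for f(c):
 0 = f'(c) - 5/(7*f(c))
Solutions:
 f(c) = -sqrt(C1 + 70*c)/7
 f(c) = sqrt(C1 + 70*c)/7


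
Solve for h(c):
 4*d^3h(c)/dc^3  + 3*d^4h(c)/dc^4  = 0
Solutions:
 h(c) = C1 + C2*c + C3*c^2 + C4*exp(-4*c/3)


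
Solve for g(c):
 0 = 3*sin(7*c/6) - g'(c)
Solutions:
 g(c) = C1 - 18*cos(7*c/6)/7


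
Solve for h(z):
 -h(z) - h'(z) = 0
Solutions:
 h(z) = C1*exp(-z)


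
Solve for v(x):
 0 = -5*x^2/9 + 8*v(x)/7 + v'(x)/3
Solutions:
 v(x) = C1*exp(-24*x/7) + 35*x^2/72 - 245*x/864 + 1715/20736


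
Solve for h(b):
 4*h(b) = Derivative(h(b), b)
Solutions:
 h(b) = C1*exp(4*b)


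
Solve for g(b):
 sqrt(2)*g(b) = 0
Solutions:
 g(b) = 0


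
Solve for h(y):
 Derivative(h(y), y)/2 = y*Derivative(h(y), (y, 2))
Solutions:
 h(y) = C1 + C2*y^(3/2)


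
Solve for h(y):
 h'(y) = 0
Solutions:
 h(y) = C1


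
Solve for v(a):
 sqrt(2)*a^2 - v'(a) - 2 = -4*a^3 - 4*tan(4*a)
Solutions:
 v(a) = C1 + a^4 + sqrt(2)*a^3/3 - 2*a - log(cos(4*a))


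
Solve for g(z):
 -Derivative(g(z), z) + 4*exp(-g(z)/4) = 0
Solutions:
 g(z) = 4*log(C1 + z)


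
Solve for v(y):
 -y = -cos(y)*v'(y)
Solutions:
 v(y) = C1 + Integral(y/cos(y), y)


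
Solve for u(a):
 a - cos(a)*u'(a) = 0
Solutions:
 u(a) = C1 + Integral(a/cos(a), a)


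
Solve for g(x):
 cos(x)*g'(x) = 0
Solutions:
 g(x) = C1


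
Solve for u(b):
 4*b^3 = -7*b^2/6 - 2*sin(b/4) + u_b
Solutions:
 u(b) = C1 + b^4 + 7*b^3/18 - 8*cos(b/4)


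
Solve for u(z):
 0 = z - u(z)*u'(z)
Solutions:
 u(z) = -sqrt(C1 + z^2)
 u(z) = sqrt(C1 + z^2)


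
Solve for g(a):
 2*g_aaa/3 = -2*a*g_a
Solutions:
 g(a) = C1 + Integral(C2*airyai(-3^(1/3)*a) + C3*airybi(-3^(1/3)*a), a)


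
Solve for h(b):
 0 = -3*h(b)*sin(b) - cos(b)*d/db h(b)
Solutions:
 h(b) = C1*cos(b)^3


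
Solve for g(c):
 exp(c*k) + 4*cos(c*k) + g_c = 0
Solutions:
 g(c) = C1 - exp(c*k)/k - 4*sin(c*k)/k


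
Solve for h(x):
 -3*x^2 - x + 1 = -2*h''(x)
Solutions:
 h(x) = C1 + C2*x + x^4/8 + x^3/12 - x^2/4


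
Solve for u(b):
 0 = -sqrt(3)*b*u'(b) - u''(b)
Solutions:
 u(b) = C1 + C2*erf(sqrt(2)*3^(1/4)*b/2)


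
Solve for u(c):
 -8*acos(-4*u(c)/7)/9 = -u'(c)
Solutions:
 Integral(1/acos(-4*_y/7), (_y, u(c))) = C1 + 8*c/9


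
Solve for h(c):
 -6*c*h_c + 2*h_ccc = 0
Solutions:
 h(c) = C1 + Integral(C2*airyai(3^(1/3)*c) + C3*airybi(3^(1/3)*c), c)


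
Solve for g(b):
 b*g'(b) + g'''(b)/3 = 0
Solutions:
 g(b) = C1 + Integral(C2*airyai(-3^(1/3)*b) + C3*airybi(-3^(1/3)*b), b)


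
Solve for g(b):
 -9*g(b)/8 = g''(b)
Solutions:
 g(b) = C1*sin(3*sqrt(2)*b/4) + C2*cos(3*sqrt(2)*b/4)


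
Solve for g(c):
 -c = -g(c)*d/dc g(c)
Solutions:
 g(c) = -sqrt(C1 + c^2)
 g(c) = sqrt(C1 + c^2)


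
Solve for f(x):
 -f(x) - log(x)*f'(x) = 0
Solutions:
 f(x) = C1*exp(-li(x))


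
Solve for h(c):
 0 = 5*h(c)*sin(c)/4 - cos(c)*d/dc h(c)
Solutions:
 h(c) = C1/cos(c)^(5/4)


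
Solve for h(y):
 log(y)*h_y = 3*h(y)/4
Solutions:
 h(y) = C1*exp(3*li(y)/4)


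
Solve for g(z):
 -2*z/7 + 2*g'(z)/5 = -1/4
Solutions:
 g(z) = C1 + 5*z^2/14 - 5*z/8


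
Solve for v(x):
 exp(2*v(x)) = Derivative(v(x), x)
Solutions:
 v(x) = log(-sqrt(-1/(C1 + x))) - log(2)/2
 v(x) = log(-1/(C1 + x))/2 - log(2)/2


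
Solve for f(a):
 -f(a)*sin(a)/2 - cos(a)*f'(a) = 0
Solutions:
 f(a) = C1*sqrt(cos(a))


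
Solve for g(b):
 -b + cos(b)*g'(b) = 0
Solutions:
 g(b) = C1 + Integral(b/cos(b), b)


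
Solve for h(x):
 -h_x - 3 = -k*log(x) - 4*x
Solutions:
 h(x) = C1 + k*x*log(x) - k*x + 2*x^2 - 3*x


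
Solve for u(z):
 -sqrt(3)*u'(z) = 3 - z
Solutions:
 u(z) = C1 + sqrt(3)*z^2/6 - sqrt(3)*z


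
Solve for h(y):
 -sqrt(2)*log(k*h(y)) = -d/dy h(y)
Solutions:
 li(k*h(y))/k = C1 + sqrt(2)*y


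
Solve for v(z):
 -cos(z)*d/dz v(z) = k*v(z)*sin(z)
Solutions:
 v(z) = C1*exp(k*log(cos(z)))


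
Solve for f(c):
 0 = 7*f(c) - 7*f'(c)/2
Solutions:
 f(c) = C1*exp(2*c)


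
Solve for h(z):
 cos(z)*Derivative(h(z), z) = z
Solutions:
 h(z) = C1 + Integral(z/cos(z), z)


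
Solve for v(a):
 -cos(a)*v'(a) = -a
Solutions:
 v(a) = C1 + Integral(a/cos(a), a)


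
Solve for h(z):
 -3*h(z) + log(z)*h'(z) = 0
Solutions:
 h(z) = C1*exp(3*li(z))


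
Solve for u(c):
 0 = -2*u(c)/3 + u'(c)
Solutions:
 u(c) = C1*exp(2*c/3)


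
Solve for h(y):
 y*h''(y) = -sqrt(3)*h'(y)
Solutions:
 h(y) = C1 + C2*y^(1 - sqrt(3))


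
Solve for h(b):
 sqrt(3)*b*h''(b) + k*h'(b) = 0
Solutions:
 h(b) = C1 + b^(-sqrt(3)*re(k)/3 + 1)*(C2*sin(sqrt(3)*log(b)*Abs(im(k))/3) + C3*cos(sqrt(3)*log(b)*im(k)/3))


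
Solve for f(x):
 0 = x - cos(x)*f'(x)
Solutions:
 f(x) = C1 + Integral(x/cos(x), x)


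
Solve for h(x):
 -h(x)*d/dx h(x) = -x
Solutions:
 h(x) = -sqrt(C1 + x^2)
 h(x) = sqrt(C1 + x^2)


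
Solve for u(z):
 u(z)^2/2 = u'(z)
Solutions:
 u(z) = -2/(C1 + z)


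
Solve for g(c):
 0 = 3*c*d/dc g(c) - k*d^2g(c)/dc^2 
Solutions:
 g(c) = C1 + C2*erf(sqrt(6)*c*sqrt(-1/k)/2)/sqrt(-1/k)


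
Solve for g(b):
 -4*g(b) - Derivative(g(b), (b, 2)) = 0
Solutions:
 g(b) = C1*sin(2*b) + C2*cos(2*b)


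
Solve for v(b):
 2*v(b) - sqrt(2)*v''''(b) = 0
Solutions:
 v(b) = C1*exp(-2^(1/8)*b) + C2*exp(2^(1/8)*b) + C3*sin(2^(1/8)*b) + C4*cos(2^(1/8)*b)


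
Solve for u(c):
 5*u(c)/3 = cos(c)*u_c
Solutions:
 u(c) = C1*(sin(c) + 1)^(5/6)/(sin(c) - 1)^(5/6)


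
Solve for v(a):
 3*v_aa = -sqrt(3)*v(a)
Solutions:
 v(a) = C1*sin(3^(3/4)*a/3) + C2*cos(3^(3/4)*a/3)


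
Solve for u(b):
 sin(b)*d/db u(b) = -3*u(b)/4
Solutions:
 u(b) = C1*(cos(b) + 1)^(3/8)/(cos(b) - 1)^(3/8)


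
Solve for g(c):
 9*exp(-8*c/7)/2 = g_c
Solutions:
 g(c) = C1 - 63*exp(-8*c/7)/16


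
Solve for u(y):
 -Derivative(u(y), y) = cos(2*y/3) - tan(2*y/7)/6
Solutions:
 u(y) = C1 - 7*log(cos(2*y/7))/12 - 3*sin(2*y/3)/2


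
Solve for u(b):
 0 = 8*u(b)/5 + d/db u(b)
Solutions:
 u(b) = C1*exp(-8*b/5)


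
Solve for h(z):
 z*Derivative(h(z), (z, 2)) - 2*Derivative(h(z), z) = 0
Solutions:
 h(z) = C1 + C2*z^3


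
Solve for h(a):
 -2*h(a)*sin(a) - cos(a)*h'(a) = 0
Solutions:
 h(a) = C1*cos(a)^2


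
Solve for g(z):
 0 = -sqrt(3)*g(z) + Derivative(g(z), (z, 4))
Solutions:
 g(z) = C1*exp(-3^(1/8)*z) + C2*exp(3^(1/8)*z) + C3*sin(3^(1/8)*z) + C4*cos(3^(1/8)*z)


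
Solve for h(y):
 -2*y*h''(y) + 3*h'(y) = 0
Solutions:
 h(y) = C1 + C2*y^(5/2)


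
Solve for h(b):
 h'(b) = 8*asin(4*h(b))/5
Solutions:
 Integral(1/asin(4*_y), (_y, h(b))) = C1 + 8*b/5


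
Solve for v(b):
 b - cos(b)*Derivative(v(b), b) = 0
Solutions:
 v(b) = C1 + Integral(b/cos(b), b)


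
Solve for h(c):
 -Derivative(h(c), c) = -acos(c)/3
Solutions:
 h(c) = C1 + c*acos(c)/3 - sqrt(1 - c^2)/3


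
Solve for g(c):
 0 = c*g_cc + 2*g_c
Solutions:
 g(c) = C1 + C2/c


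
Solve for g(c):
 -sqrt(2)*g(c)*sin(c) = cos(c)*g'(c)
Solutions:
 g(c) = C1*cos(c)^(sqrt(2))


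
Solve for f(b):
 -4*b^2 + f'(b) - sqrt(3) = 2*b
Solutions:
 f(b) = C1 + 4*b^3/3 + b^2 + sqrt(3)*b


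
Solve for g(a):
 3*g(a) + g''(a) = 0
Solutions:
 g(a) = C1*sin(sqrt(3)*a) + C2*cos(sqrt(3)*a)


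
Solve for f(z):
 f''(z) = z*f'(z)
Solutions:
 f(z) = C1 + C2*erfi(sqrt(2)*z/2)


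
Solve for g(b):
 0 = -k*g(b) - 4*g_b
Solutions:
 g(b) = C1*exp(-b*k/4)


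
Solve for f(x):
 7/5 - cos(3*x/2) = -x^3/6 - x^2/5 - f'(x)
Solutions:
 f(x) = C1 - x^4/24 - x^3/15 - 7*x/5 + 2*sin(3*x/2)/3


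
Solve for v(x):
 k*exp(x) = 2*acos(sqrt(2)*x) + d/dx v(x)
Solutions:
 v(x) = C1 + k*exp(x) - 2*x*acos(sqrt(2)*x) + sqrt(2)*sqrt(1 - 2*x^2)


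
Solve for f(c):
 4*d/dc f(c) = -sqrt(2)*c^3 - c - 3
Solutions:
 f(c) = C1 - sqrt(2)*c^4/16 - c^2/8 - 3*c/4


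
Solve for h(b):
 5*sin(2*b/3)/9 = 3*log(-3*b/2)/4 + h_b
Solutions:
 h(b) = C1 - 3*b*log(-b)/4 - 3*b*log(3)/4 + 3*b*log(2)/4 + 3*b/4 - 5*cos(2*b/3)/6


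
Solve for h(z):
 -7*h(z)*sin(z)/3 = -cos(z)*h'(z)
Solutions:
 h(z) = C1/cos(z)^(7/3)


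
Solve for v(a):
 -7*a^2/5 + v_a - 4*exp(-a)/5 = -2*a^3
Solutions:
 v(a) = C1 - a^4/2 + 7*a^3/15 - 4*exp(-a)/5


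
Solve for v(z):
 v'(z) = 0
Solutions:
 v(z) = C1


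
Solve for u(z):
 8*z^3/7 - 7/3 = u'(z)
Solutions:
 u(z) = C1 + 2*z^4/7 - 7*z/3


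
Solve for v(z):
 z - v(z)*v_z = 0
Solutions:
 v(z) = -sqrt(C1 + z^2)
 v(z) = sqrt(C1 + z^2)


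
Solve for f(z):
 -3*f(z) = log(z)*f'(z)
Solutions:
 f(z) = C1*exp(-3*li(z))


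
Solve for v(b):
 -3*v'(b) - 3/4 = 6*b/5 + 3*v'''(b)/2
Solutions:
 v(b) = C1 + C2*sin(sqrt(2)*b) + C3*cos(sqrt(2)*b) - b^2/5 - b/4


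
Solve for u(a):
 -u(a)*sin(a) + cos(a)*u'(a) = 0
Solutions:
 u(a) = C1/cos(a)


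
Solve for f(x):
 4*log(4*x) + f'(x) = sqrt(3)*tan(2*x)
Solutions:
 f(x) = C1 - 4*x*log(x) - 8*x*log(2) + 4*x - sqrt(3)*log(cos(2*x))/2


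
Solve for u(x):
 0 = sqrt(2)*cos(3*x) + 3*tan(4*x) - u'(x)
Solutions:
 u(x) = C1 - 3*log(cos(4*x))/4 + sqrt(2)*sin(3*x)/3


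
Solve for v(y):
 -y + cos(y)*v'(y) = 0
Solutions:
 v(y) = C1 + Integral(y/cos(y), y)


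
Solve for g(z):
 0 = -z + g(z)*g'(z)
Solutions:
 g(z) = -sqrt(C1 + z^2)
 g(z) = sqrt(C1 + z^2)


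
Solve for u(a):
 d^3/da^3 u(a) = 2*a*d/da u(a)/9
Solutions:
 u(a) = C1 + Integral(C2*airyai(6^(1/3)*a/3) + C3*airybi(6^(1/3)*a/3), a)


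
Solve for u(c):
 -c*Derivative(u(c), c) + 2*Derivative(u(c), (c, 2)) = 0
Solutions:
 u(c) = C1 + C2*erfi(c/2)


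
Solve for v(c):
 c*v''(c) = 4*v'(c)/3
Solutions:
 v(c) = C1 + C2*c^(7/3)


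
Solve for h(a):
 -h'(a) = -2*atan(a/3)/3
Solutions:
 h(a) = C1 + 2*a*atan(a/3)/3 - log(a^2 + 9)


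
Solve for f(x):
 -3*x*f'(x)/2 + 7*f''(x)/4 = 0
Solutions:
 f(x) = C1 + C2*erfi(sqrt(21)*x/7)


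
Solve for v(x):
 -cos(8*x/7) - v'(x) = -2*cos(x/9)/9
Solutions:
 v(x) = C1 + 2*sin(x/9) - 7*sin(8*x/7)/8


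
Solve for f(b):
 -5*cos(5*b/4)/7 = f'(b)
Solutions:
 f(b) = C1 - 4*sin(5*b/4)/7


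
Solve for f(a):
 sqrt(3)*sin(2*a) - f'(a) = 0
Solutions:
 f(a) = C1 - sqrt(3)*cos(2*a)/2


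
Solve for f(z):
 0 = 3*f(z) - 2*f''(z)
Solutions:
 f(z) = C1*exp(-sqrt(6)*z/2) + C2*exp(sqrt(6)*z/2)


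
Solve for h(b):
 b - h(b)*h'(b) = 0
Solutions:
 h(b) = -sqrt(C1 + b^2)
 h(b) = sqrt(C1 + b^2)


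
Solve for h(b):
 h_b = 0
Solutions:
 h(b) = C1


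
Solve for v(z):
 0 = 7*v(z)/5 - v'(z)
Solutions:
 v(z) = C1*exp(7*z/5)


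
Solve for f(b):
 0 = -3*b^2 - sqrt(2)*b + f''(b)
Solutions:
 f(b) = C1 + C2*b + b^4/4 + sqrt(2)*b^3/6


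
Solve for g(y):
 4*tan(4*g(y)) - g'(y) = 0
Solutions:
 g(y) = -asin(C1*exp(16*y))/4 + pi/4
 g(y) = asin(C1*exp(16*y))/4


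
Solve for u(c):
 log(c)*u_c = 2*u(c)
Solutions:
 u(c) = C1*exp(2*li(c))


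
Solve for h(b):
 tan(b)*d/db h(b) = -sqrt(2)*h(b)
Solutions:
 h(b) = C1/sin(b)^(sqrt(2))


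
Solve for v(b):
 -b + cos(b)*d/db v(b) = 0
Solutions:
 v(b) = C1 + Integral(b/cos(b), b)


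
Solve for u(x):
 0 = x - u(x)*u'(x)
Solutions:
 u(x) = -sqrt(C1 + x^2)
 u(x) = sqrt(C1 + x^2)


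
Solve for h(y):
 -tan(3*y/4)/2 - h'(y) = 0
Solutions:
 h(y) = C1 + 2*log(cos(3*y/4))/3


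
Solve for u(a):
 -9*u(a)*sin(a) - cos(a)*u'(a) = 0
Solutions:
 u(a) = C1*cos(a)^9


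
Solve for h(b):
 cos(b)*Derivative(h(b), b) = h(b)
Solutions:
 h(b) = C1*sqrt(sin(b) + 1)/sqrt(sin(b) - 1)


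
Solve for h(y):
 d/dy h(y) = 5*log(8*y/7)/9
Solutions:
 h(y) = C1 + 5*y*log(y)/9 - 5*y*log(7)/9 - 5*y/9 + 5*y*log(2)/3


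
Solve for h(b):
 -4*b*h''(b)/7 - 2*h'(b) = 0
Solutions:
 h(b) = C1 + C2/b^(5/2)


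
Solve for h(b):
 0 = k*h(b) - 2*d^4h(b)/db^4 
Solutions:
 h(b) = C1*exp(-2^(3/4)*b*k^(1/4)/2) + C2*exp(2^(3/4)*b*k^(1/4)/2) + C3*exp(-2^(3/4)*I*b*k^(1/4)/2) + C4*exp(2^(3/4)*I*b*k^(1/4)/2)


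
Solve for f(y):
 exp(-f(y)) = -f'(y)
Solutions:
 f(y) = log(C1 - y)


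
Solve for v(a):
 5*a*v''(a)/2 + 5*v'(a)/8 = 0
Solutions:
 v(a) = C1 + C2*a^(3/4)


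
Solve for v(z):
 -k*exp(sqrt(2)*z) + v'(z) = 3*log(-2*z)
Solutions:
 v(z) = C1 + sqrt(2)*k*exp(sqrt(2)*z)/2 + 3*z*log(-z) + 3*z*(-1 + log(2))


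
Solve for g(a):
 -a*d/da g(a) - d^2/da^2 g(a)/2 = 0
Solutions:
 g(a) = C1 + C2*erf(a)


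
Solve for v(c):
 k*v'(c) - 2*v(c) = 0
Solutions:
 v(c) = C1*exp(2*c/k)


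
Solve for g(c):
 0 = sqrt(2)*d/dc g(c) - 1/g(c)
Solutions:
 g(c) = -sqrt(C1 + sqrt(2)*c)
 g(c) = sqrt(C1 + sqrt(2)*c)


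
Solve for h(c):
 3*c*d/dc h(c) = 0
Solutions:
 h(c) = C1


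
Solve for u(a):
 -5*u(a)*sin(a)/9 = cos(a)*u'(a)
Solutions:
 u(a) = C1*cos(a)^(5/9)


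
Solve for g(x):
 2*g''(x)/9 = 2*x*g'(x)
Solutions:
 g(x) = C1 + C2*erfi(3*sqrt(2)*x/2)


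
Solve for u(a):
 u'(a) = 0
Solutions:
 u(a) = C1


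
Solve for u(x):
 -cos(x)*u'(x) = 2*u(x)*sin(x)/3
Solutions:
 u(x) = C1*cos(x)^(2/3)


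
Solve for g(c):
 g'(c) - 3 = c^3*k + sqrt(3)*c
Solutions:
 g(c) = C1 + c^4*k/4 + sqrt(3)*c^2/2 + 3*c


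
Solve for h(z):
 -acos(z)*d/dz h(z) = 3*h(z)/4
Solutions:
 h(z) = C1*exp(-3*Integral(1/acos(z), z)/4)


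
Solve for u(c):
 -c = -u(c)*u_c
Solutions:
 u(c) = -sqrt(C1 + c^2)
 u(c) = sqrt(C1 + c^2)


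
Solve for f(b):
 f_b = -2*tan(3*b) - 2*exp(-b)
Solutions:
 f(b) = C1 - log(tan(3*b)^2 + 1)/3 + 2*exp(-b)


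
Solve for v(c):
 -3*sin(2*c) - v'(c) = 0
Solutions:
 v(c) = C1 + 3*cos(2*c)/2


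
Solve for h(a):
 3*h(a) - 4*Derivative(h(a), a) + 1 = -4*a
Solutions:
 h(a) = C1*exp(3*a/4) - 4*a/3 - 19/9


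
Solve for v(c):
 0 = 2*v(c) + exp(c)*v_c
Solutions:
 v(c) = C1*exp(2*exp(-c))


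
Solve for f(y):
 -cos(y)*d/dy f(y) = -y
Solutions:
 f(y) = C1 + Integral(y/cos(y), y)


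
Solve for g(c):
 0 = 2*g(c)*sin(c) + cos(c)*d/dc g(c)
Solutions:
 g(c) = C1*cos(c)^2


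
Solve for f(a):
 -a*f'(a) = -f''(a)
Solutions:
 f(a) = C1 + C2*erfi(sqrt(2)*a/2)


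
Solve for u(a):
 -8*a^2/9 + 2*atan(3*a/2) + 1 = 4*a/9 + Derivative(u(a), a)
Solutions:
 u(a) = C1 - 8*a^3/27 - 2*a^2/9 + 2*a*atan(3*a/2) + a - 2*log(9*a^2 + 4)/3


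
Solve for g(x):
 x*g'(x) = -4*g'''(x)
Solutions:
 g(x) = C1 + Integral(C2*airyai(-2^(1/3)*x/2) + C3*airybi(-2^(1/3)*x/2), x)


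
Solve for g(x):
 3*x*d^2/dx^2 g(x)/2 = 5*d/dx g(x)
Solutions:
 g(x) = C1 + C2*x^(13/3)


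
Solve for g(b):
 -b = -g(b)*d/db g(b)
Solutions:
 g(b) = -sqrt(C1 + b^2)
 g(b) = sqrt(C1 + b^2)


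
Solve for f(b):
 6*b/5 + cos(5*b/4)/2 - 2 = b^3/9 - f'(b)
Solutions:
 f(b) = C1 + b^4/36 - 3*b^2/5 + 2*b - 2*sin(5*b/4)/5


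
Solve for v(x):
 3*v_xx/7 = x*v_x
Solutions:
 v(x) = C1 + C2*erfi(sqrt(42)*x/6)


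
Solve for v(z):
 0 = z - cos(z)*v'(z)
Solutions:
 v(z) = C1 + Integral(z/cos(z), z)


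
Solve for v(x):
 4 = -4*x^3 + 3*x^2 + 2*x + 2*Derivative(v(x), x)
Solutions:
 v(x) = C1 + x^4/2 - x^3/2 - x^2/2 + 2*x


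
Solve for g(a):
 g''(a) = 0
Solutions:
 g(a) = C1 + C2*a


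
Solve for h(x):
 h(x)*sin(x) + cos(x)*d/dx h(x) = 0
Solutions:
 h(x) = C1*cos(x)


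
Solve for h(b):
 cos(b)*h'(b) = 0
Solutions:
 h(b) = C1


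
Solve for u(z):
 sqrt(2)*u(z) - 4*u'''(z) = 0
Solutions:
 u(z) = C3*exp(sqrt(2)*z/2) + (C1*sin(sqrt(6)*z/4) + C2*cos(sqrt(6)*z/4))*exp(-sqrt(2)*z/4)


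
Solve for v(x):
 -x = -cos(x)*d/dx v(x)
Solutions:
 v(x) = C1 + Integral(x/cos(x), x)


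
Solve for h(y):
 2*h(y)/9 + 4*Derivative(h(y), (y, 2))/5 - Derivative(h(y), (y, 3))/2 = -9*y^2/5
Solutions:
 h(y) = C1*exp(y*(-2^(1/3)*(5*sqrt(13305) + 631)^(1/3) - 32*2^(2/3)/(5*sqrt(13305) + 631)^(1/3) + 16)/30)*sin(2^(1/3)*sqrt(3)*y*(-(5*sqrt(13305) + 631)^(1/3) + 32*2^(1/3)/(5*sqrt(13305) + 631)^(1/3))/30) + C2*exp(y*(-2^(1/3)*(5*sqrt(13305) + 631)^(1/3) - 32*2^(2/3)/(5*sqrt(13305) + 631)^(1/3) + 16)/30)*cos(2^(1/3)*sqrt(3)*y*(-(5*sqrt(13305) + 631)^(1/3) + 32*2^(1/3)/(5*sqrt(13305) + 631)^(1/3))/30) + C3*exp(y*(32*2^(2/3)/(5*sqrt(13305) + 631)^(1/3) + 8 + 2^(1/3)*(5*sqrt(13305) + 631)^(1/3))/15) - 81*y^2/10 + 1458/25


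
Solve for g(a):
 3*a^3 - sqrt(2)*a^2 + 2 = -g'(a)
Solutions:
 g(a) = C1 - 3*a^4/4 + sqrt(2)*a^3/3 - 2*a


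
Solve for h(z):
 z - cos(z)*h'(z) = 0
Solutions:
 h(z) = C1 + Integral(z/cos(z), z)


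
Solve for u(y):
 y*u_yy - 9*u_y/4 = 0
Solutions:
 u(y) = C1 + C2*y^(13/4)


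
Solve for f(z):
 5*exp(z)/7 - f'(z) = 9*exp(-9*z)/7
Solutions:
 f(z) = C1 + 5*exp(z)/7 + exp(-9*z)/7


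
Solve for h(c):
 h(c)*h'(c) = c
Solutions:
 h(c) = -sqrt(C1 + c^2)
 h(c) = sqrt(C1 + c^2)


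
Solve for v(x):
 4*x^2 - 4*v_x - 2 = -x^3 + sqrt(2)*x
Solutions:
 v(x) = C1 + x^4/16 + x^3/3 - sqrt(2)*x^2/8 - x/2


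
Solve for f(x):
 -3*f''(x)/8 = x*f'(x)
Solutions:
 f(x) = C1 + C2*erf(2*sqrt(3)*x/3)


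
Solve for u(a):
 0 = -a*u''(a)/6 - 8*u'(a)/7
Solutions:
 u(a) = C1 + C2/a^(41/7)


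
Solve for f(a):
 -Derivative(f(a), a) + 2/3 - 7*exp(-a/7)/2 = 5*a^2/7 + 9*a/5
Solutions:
 f(a) = C1 - 5*a^3/21 - 9*a^2/10 + 2*a/3 + 49*exp(-a/7)/2


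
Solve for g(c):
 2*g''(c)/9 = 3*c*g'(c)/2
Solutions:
 g(c) = C1 + C2*erfi(3*sqrt(6)*c/4)


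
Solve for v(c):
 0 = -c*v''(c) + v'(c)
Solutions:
 v(c) = C1 + C2*c^2


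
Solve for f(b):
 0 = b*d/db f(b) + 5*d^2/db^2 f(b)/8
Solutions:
 f(b) = C1 + C2*erf(2*sqrt(5)*b/5)


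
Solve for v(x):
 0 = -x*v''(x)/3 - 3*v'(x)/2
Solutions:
 v(x) = C1 + C2/x^(7/2)


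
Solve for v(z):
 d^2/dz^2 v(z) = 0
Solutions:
 v(z) = C1 + C2*z


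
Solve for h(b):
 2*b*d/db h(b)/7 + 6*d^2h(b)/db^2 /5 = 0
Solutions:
 h(b) = C1 + C2*erf(sqrt(210)*b/42)


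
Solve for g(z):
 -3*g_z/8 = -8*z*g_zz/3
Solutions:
 g(z) = C1 + C2*z^(73/64)


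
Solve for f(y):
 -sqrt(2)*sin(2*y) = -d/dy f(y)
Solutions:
 f(y) = C1 - sqrt(2)*cos(2*y)/2


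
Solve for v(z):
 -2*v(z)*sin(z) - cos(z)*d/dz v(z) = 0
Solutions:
 v(z) = C1*cos(z)^2


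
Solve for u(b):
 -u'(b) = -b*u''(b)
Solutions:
 u(b) = C1 + C2*b^2


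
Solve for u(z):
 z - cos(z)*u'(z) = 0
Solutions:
 u(z) = C1 + Integral(z/cos(z), z)


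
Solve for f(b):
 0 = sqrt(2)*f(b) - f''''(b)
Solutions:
 f(b) = C1*exp(-2^(1/8)*b) + C2*exp(2^(1/8)*b) + C3*sin(2^(1/8)*b) + C4*cos(2^(1/8)*b)


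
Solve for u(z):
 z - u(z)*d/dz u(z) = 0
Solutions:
 u(z) = -sqrt(C1 + z^2)
 u(z) = sqrt(C1 + z^2)


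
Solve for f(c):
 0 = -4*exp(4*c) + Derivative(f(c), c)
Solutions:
 f(c) = C1 + exp(4*c)


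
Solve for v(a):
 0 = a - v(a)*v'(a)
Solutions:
 v(a) = -sqrt(C1 + a^2)
 v(a) = sqrt(C1 + a^2)


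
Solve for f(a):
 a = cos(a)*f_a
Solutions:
 f(a) = C1 + Integral(a/cos(a), a)


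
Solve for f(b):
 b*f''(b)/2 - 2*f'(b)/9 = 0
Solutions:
 f(b) = C1 + C2*b^(13/9)


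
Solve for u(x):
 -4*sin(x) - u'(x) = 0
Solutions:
 u(x) = C1 + 4*cos(x)


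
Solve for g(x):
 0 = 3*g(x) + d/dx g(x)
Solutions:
 g(x) = C1*exp(-3*x)


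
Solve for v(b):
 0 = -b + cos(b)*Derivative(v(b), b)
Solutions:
 v(b) = C1 + Integral(b/cos(b), b)


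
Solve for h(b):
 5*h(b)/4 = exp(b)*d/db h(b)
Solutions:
 h(b) = C1*exp(-5*exp(-b)/4)


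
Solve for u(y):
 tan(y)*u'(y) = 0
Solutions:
 u(y) = C1


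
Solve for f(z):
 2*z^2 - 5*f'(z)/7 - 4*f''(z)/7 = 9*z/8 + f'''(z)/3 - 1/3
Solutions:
 f(z) = C1 + 14*z^3/15 - 1211*z^2/400 + 2023*z/750 + (C2*sin(sqrt(69)*z/7) + C3*cos(sqrt(69)*z/7))*exp(-6*z/7)


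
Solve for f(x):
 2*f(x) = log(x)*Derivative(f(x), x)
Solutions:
 f(x) = C1*exp(2*li(x))


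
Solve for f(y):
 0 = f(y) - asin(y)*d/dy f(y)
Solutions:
 f(y) = C1*exp(Integral(1/asin(y), y))


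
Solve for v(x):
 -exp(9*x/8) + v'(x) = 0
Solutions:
 v(x) = C1 + 8*exp(9*x/8)/9


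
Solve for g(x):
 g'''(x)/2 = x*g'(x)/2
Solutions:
 g(x) = C1 + Integral(C2*airyai(x) + C3*airybi(x), x)


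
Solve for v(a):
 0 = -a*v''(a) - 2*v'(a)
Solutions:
 v(a) = C1 + C2/a


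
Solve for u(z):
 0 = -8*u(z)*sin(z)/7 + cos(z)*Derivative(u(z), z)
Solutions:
 u(z) = C1/cos(z)^(8/7)


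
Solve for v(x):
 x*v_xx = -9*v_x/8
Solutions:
 v(x) = C1 + C2/x^(1/8)


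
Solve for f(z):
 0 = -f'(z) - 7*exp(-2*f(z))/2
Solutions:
 f(z) = log(-sqrt(C1 - 7*z))
 f(z) = log(C1 - 7*z)/2


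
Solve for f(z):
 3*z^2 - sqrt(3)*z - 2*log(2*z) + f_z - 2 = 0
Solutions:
 f(z) = C1 - z^3 + sqrt(3)*z^2/2 + 2*z*log(z) + z*log(4)


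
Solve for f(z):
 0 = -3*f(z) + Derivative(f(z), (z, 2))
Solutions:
 f(z) = C1*exp(-sqrt(3)*z) + C2*exp(sqrt(3)*z)


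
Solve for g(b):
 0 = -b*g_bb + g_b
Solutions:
 g(b) = C1 + C2*b^2


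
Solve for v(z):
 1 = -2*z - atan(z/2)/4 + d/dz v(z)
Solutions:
 v(z) = C1 + z^2 + z*atan(z/2)/4 + z - log(z^2 + 4)/4


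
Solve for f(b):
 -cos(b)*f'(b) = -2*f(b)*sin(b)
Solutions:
 f(b) = C1/cos(b)^2


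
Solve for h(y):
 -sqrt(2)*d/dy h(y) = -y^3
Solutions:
 h(y) = C1 + sqrt(2)*y^4/8


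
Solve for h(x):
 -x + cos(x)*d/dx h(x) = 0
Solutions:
 h(x) = C1 + Integral(x/cos(x), x)


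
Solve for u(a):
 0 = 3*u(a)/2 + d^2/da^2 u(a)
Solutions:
 u(a) = C1*sin(sqrt(6)*a/2) + C2*cos(sqrt(6)*a/2)


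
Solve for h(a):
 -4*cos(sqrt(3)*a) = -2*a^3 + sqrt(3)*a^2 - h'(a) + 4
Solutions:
 h(a) = C1 - a^4/2 + sqrt(3)*a^3/3 + 4*a + 4*sqrt(3)*sin(sqrt(3)*a)/3


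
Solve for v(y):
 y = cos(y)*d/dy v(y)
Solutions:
 v(y) = C1 + Integral(y/cos(y), y)


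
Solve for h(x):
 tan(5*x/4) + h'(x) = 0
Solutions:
 h(x) = C1 + 4*log(cos(5*x/4))/5


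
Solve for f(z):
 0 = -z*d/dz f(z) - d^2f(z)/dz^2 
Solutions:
 f(z) = C1 + C2*erf(sqrt(2)*z/2)


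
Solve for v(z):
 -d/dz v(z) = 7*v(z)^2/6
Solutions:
 v(z) = 6/(C1 + 7*z)


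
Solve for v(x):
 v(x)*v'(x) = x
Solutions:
 v(x) = -sqrt(C1 + x^2)
 v(x) = sqrt(C1 + x^2)


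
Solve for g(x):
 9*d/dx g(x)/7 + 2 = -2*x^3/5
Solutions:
 g(x) = C1 - 7*x^4/90 - 14*x/9


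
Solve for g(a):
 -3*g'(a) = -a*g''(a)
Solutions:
 g(a) = C1 + C2*a^4


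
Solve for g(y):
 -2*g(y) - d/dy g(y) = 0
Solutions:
 g(y) = C1*exp(-2*y)


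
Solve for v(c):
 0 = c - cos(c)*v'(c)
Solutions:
 v(c) = C1 + Integral(c/cos(c), c)


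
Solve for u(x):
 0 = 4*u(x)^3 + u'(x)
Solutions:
 u(x) = -sqrt(2)*sqrt(-1/(C1 - 4*x))/2
 u(x) = sqrt(2)*sqrt(-1/(C1 - 4*x))/2


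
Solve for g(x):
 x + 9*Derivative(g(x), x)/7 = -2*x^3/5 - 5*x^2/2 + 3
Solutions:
 g(x) = C1 - 7*x^4/90 - 35*x^3/54 - 7*x^2/18 + 7*x/3


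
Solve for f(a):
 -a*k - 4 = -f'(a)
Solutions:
 f(a) = C1 + a^2*k/2 + 4*a


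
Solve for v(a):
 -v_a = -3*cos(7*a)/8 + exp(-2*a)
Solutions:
 v(a) = C1 + 3*sin(7*a)/56 + exp(-2*a)/2


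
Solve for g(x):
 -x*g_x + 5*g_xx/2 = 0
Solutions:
 g(x) = C1 + C2*erfi(sqrt(5)*x/5)


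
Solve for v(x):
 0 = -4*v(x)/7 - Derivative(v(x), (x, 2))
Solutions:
 v(x) = C1*sin(2*sqrt(7)*x/7) + C2*cos(2*sqrt(7)*x/7)


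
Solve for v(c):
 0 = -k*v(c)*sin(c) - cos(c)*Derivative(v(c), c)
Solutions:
 v(c) = C1*exp(k*log(cos(c)))


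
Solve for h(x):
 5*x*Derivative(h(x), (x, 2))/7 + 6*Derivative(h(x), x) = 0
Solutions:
 h(x) = C1 + C2/x^(37/5)


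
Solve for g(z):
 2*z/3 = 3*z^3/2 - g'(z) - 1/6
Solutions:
 g(z) = C1 + 3*z^4/8 - z^2/3 - z/6


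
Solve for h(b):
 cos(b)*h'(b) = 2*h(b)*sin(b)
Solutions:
 h(b) = C1/cos(b)^2


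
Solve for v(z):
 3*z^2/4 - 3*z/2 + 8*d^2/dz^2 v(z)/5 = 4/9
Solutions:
 v(z) = C1 + C2*z - 5*z^4/128 + 5*z^3/32 + 5*z^2/36


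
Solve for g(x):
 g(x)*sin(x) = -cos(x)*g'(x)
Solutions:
 g(x) = C1*cos(x)


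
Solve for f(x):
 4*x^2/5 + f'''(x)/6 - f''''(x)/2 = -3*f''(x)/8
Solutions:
 f(x) = C1 + C2*x + C3*exp(x*(1 - 2*sqrt(7))/6) + C4*exp(x*(1 + 2*sqrt(7))/6) - 8*x^4/45 + 128*x^3/405 - 3968*x^2/1215


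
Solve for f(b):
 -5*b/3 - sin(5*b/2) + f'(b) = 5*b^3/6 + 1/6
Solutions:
 f(b) = C1 + 5*b^4/24 + 5*b^2/6 + b/6 - 2*cos(5*b/2)/5


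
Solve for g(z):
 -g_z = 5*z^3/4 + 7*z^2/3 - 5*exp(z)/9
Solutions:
 g(z) = C1 - 5*z^4/16 - 7*z^3/9 + 5*exp(z)/9


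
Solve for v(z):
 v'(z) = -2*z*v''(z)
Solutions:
 v(z) = C1 + C2*sqrt(z)


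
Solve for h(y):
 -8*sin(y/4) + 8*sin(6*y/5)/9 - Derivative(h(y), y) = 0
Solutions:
 h(y) = C1 + 32*cos(y/4) - 20*cos(6*y/5)/27


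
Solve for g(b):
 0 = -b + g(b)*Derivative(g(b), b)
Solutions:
 g(b) = -sqrt(C1 + b^2)
 g(b) = sqrt(C1 + b^2)


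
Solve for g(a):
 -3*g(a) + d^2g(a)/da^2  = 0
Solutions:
 g(a) = C1*exp(-sqrt(3)*a) + C2*exp(sqrt(3)*a)


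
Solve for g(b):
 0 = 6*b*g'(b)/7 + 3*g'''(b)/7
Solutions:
 g(b) = C1 + Integral(C2*airyai(-2^(1/3)*b) + C3*airybi(-2^(1/3)*b), b)


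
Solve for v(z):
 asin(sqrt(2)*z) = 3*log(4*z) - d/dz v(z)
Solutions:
 v(z) = C1 + 3*z*log(z) - z*asin(sqrt(2)*z) - 3*z + 6*z*log(2) - sqrt(2)*sqrt(1 - 2*z^2)/2


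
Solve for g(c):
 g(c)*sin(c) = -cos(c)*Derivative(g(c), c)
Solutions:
 g(c) = C1*cos(c)


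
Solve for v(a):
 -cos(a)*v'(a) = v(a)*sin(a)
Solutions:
 v(a) = C1*cos(a)


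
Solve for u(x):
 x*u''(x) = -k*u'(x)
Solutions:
 u(x) = C1 + x^(1 - re(k))*(C2*sin(log(x)*Abs(im(k))) + C3*cos(log(x)*im(k)))


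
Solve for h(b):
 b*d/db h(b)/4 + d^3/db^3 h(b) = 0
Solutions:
 h(b) = C1 + Integral(C2*airyai(-2^(1/3)*b/2) + C3*airybi(-2^(1/3)*b/2), b)


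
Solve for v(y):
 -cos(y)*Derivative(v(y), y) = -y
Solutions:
 v(y) = C1 + Integral(y/cos(y), y)


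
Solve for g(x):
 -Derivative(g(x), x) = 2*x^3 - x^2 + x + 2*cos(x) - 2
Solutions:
 g(x) = C1 - x^4/2 + x^3/3 - x^2/2 + 2*x - 2*sin(x)


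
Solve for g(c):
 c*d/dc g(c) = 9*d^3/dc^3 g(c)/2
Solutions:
 g(c) = C1 + Integral(C2*airyai(6^(1/3)*c/3) + C3*airybi(6^(1/3)*c/3), c)


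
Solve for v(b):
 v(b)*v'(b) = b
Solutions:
 v(b) = -sqrt(C1 + b^2)
 v(b) = sqrt(C1 + b^2)


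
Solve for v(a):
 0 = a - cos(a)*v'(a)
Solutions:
 v(a) = C1 + Integral(a/cos(a), a)


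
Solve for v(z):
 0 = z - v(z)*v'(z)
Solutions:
 v(z) = -sqrt(C1 + z^2)
 v(z) = sqrt(C1 + z^2)


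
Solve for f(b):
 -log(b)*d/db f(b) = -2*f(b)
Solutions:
 f(b) = C1*exp(2*li(b))


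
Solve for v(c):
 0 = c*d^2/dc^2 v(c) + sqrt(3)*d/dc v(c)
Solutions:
 v(c) = C1 + C2*c^(1 - sqrt(3))


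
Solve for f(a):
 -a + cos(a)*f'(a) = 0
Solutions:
 f(a) = C1 + Integral(a/cos(a), a)


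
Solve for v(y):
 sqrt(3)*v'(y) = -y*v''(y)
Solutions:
 v(y) = C1 + C2*y^(1 - sqrt(3))


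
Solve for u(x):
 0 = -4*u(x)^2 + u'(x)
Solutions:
 u(x) = -1/(C1 + 4*x)


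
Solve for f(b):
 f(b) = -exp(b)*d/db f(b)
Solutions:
 f(b) = C1*exp(exp(-b))


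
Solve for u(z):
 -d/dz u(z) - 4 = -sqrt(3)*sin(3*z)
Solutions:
 u(z) = C1 - 4*z - sqrt(3)*cos(3*z)/3


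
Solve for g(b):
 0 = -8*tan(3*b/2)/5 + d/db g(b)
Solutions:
 g(b) = C1 - 16*log(cos(3*b/2))/15


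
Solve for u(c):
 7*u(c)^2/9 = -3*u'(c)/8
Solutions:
 u(c) = 27/(C1 + 56*c)


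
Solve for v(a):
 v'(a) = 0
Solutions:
 v(a) = C1


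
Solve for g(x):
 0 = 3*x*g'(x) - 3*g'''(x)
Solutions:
 g(x) = C1 + Integral(C2*airyai(x) + C3*airybi(x), x)


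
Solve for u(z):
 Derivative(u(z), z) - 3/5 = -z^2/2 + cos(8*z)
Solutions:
 u(z) = C1 - z^3/6 + 3*z/5 + sin(8*z)/8


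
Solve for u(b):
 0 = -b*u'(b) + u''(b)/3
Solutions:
 u(b) = C1 + C2*erfi(sqrt(6)*b/2)


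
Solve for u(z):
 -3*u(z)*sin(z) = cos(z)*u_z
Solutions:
 u(z) = C1*cos(z)^3


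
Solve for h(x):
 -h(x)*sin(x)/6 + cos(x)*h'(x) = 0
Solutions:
 h(x) = C1/cos(x)^(1/6)


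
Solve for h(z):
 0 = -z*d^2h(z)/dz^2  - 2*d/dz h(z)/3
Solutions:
 h(z) = C1 + C2*z^(1/3)


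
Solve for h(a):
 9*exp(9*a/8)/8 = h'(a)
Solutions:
 h(a) = C1 + exp(9*a/8)


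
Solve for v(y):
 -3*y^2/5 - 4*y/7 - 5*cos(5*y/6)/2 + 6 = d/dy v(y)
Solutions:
 v(y) = C1 - y^3/5 - 2*y^2/7 + 6*y - 3*sin(5*y/6)


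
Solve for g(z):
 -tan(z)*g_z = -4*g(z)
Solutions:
 g(z) = C1*sin(z)^4


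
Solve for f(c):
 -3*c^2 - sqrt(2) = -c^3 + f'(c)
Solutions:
 f(c) = C1 + c^4/4 - c^3 - sqrt(2)*c


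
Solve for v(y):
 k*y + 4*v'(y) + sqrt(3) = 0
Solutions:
 v(y) = C1 - k*y^2/8 - sqrt(3)*y/4


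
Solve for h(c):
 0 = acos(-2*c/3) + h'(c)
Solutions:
 h(c) = C1 - c*acos(-2*c/3) - sqrt(9 - 4*c^2)/2


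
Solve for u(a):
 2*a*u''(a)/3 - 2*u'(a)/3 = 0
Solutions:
 u(a) = C1 + C2*a^2


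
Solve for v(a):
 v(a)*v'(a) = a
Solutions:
 v(a) = -sqrt(C1 + a^2)
 v(a) = sqrt(C1 + a^2)


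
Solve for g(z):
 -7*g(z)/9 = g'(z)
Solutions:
 g(z) = C1*exp(-7*z/9)


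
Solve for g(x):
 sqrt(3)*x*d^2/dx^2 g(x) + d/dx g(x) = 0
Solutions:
 g(x) = C1 + C2*x^(1 - sqrt(3)/3)


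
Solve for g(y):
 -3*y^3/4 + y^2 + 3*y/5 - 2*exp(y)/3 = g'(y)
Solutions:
 g(y) = C1 - 3*y^4/16 + y^3/3 + 3*y^2/10 - 2*exp(y)/3


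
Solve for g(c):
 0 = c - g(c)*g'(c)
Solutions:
 g(c) = -sqrt(C1 + c^2)
 g(c) = sqrt(C1 + c^2)


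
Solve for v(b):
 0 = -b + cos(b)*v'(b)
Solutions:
 v(b) = C1 + Integral(b/cos(b), b)


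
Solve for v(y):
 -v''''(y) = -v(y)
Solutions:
 v(y) = C1*exp(-y) + C2*exp(y) + C3*sin(y) + C4*cos(y)


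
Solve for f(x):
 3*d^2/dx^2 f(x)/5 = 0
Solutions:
 f(x) = C1 + C2*x


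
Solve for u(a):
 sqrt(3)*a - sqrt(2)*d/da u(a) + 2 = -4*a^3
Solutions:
 u(a) = C1 + sqrt(2)*a^4/2 + sqrt(6)*a^2/4 + sqrt(2)*a


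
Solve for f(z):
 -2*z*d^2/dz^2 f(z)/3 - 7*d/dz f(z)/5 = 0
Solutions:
 f(z) = C1 + C2/z^(11/10)


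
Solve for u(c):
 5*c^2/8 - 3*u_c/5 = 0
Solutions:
 u(c) = C1 + 25*c^3/72


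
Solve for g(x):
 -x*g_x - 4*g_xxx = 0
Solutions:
 g(x) = C1 + Integral(C2*airyai(-2^(1/3)*x/2) + C3*airybi(-2^(1/3)*x/2), x)


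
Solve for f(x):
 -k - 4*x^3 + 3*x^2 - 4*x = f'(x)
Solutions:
 f(x) = C1 - k*x - x^4 + x^3 - 2*x^2


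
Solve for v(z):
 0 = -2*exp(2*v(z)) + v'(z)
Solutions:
 v(z) = log(-sqrt(-1/(C1 + 2*z))) - log(2)/2
 v(z) = log(-1/(C1 + 2*z))/2 - log(2)/2


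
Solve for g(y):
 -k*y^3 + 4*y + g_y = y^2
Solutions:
 g(y) = C1 + k*y^4/4 + y^3/3 - 2*y^2


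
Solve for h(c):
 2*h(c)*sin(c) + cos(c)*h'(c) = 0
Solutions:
 h(c) = C1*cos(c)^2


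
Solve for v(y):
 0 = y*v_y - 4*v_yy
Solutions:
 v(y) = C1 + C2*erfi(sqrt(2)*y/4)


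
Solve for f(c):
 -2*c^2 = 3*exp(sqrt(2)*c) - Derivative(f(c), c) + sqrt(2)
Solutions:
 f(c) = C1 + 2*c^3/3 + sqrt(2)*c + 3*sqrt(2)*exp(sqrt(2)*c)/2


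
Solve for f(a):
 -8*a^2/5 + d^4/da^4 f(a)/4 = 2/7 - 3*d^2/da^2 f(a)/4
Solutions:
 f(a) = C1 + C2*a + C3*sin(sqrt(3)*a) + C4*cos(sqrt(3)*a) + 8*a^4/45 - 164*a^2/315


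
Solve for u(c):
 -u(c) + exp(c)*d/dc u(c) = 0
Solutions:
 u(c) = C1*exp(-exp(-c))


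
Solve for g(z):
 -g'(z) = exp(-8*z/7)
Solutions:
 g(z) = C1 + 7*exp(-8*z/7)/8


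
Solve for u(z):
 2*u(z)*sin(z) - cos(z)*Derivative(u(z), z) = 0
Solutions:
 u(z) = C1/cos(z)^2


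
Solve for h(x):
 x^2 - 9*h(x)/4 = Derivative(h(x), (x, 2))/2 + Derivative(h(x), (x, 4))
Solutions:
 h(x) = 4*x^2/9 + (C1*sin(sqrt(6)*x*cos(atan(sqrt(35))/2)/2) + C2*cos(sqrt(6)*x*cos(atan(sqrt(35))/2)/2))*exp(-sqrt(6)*x*sin(atan(sqrt(35))/2)/2) + (C3*sin(sqrt(6)*x*cos(atan(sqrt(35))/2)/2) + C4*cos(sqrt(6)*x*cos(atan(sqrt(35))/2)/2))*exp(sqrt(6)*x*sin(atan(sqrt(35))/2)/2) - 16/81


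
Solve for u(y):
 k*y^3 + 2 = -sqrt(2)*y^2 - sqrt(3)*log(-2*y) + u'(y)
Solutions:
 u(y) = C1 + k*y^4/4 + sqrt(2)*y^3/3 + sqrt(3)*y*log(-y) + y*(-sqrt(3) + sqrt(3)*log(2) + 2)


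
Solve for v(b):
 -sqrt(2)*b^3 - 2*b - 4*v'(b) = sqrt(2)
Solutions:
 v(b) = C1 - sqrt(2)*b^4/16 - b^2/4 - sqrt(2)*b/4


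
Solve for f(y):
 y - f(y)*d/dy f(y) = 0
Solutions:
 f(y) = -sqrt(C1 + y^2)
 f(y) = sqrt(C1 + y^2)


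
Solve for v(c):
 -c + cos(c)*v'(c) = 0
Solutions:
 v(c) = C1 + Integral(c/cos(c), c)


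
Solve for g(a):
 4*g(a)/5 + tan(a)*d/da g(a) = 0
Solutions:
 g(a) = C1/sin(a)^(4/5)


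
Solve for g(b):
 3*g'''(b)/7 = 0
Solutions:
 g(b) = C1 + C2*b + C3*b^2


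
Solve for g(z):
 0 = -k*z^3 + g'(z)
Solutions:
 g(z) = C1 + k*z^4/4


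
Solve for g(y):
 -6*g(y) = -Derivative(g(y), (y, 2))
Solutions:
 g(y) = C1*exp(-sqrt(6)*y) + C2*exp(sqrt(6)*y)


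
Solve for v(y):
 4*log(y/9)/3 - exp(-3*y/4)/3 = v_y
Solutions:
 v(y) = C1 + 4*y*log(y)/3 + 4*y*(-2*log(3) - 1)/3 + 4*exp(-3*y/4)/9


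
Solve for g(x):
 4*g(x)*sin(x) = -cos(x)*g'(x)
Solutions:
 g(x) = C1*cos(x)^4


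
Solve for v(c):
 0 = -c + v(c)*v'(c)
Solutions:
 v(c) = -sqrt(C1 + c^2)
 v(c) = sqrt(C1 + c^2)


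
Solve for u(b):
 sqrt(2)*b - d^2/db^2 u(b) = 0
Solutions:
 u(b) = C1 + C2*b + sqrt(2)*b^3/6


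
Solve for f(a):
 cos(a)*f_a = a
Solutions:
 f(a) = C1 + Integral(a/cos(a), a)


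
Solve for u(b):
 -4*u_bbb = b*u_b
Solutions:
 u(b) = C1 + Integral(C2*airyai(-2^(1/3)*b/2) + C3*airybi(-2^(1/3)*b/2), b)


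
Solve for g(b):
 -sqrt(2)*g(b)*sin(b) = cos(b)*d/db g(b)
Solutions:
 g(b) = C1*cos(b)^(sqrt(2))


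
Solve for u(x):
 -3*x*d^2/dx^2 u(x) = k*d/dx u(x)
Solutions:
 u(x) = C1 + x^(1 - re(k)/3)*(C2*sin(log(x)*Abs(im(k))/3) + C3*cos(log(x)*im(k)/3))


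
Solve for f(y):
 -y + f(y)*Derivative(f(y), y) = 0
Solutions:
 f(y) = -sqrt(C1 + y^2)
 f(y) = sqrt(C1 + y^2)


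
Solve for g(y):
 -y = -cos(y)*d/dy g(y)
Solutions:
 g(y) = C1 + Integral(y/cos(y), y)


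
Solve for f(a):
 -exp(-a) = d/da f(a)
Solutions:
 f(a) = C1 + exp(-a)


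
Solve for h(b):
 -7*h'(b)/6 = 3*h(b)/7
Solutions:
 h(b) = C1*exp(-18*b/49)


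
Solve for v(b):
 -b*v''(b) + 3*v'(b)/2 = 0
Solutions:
 v(b) = C1 + C2*b^(5/2)


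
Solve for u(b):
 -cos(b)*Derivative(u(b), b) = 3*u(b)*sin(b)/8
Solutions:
 u(b) = C1*cos(b)^(3/8)


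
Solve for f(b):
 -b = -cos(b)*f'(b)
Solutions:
 f(b) = C1 + Integral(b/cos(b), b)


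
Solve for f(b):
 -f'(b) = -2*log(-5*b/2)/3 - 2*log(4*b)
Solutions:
 f(b) = C1 + 8*b*log(b)/3 + 2*b*(-4 + log(5) + 5*log(2) + I*pi)/3


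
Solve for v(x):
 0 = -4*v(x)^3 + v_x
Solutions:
 v(x) = -sqrt(2)*sqrt(-1/(C1 + 4*x))/2
 v(x) = sqrt(2)*sqrt(-1/(C1 + 4*x))/2


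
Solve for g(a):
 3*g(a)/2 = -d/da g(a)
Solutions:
 g(a) = C1*exp(-3*a/2)


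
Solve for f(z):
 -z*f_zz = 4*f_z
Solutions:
 f(z) = C1 + C2/z^3


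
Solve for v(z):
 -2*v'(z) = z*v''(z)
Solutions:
 v(z) = C1 + C2/z


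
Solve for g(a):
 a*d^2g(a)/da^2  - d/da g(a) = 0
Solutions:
 g(a) = C1 + C2*a^2


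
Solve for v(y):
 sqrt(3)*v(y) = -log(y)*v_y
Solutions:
 v(y) = C1*exp(-sqrt(3)*li(y))


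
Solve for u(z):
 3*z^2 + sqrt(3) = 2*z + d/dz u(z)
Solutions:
 u(z) = C1 + z^3 - z^2 + sqrt(3)*z


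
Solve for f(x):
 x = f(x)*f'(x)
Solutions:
 f(x) = -sqrt(C1 + x^2)
 f(x) = sqrt(C1 + x^2)


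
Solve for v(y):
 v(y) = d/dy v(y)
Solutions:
 v(y) = C1*exp(y)


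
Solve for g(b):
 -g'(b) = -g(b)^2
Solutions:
 g(b) = -1/(C1 + b)


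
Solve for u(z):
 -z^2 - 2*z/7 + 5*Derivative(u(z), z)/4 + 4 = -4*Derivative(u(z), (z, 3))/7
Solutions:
 u(z) = C1 + C2*sin(sqrt(35)*z/4) + C3*cos(sqrt(35)*z/4) + 4*z^3/15 + 4*z^2/35 - 688*z/175


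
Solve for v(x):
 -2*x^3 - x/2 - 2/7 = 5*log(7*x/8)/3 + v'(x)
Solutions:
 v(x) = C1 - x^4/2 - x^2/4 - 5*x*log(x)/3 - 5*x*log(7)/3 + 29*x/21 + 5*x*log(2)


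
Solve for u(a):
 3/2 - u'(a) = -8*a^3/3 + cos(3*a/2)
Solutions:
 u(a) = C1 + 2*a^4/3 + 3*a/2 - 2*sin(3*a/2)/3


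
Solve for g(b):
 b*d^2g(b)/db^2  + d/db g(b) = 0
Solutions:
 g(b) = C1 + C2*log(b)


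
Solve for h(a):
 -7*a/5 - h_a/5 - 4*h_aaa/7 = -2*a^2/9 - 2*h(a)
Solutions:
 h(a) = C1*exp(105^(1/3)*a*(-(450 + sqrt(202605))^(1/3) + 105^(1/3)/(450 + sqrt(202605))^(1/3))/60)*sin(3^(1/6)*35^(1/3)*a*(3*35^(1/3)/(450 + sqrt(202605))^(1/3) + 3^(2/3)*(450 + sqrt(202605))^(1/3))/60) + C2*exp(105^(1/3)*a*(-(450 + sqrt(202605))^(1/3) + 105^(1/3)/(450 + sqrt(202605))^(1/3))/60)*cos(3^(1/6)*35^(1/3)*a*(3*35^(1/3)/(450 + sqrt(202605))^(1/3) + 3^(2/3)*(450 + sqrt(202605))^(1/3))/60) + C3*exp(-105^(1/3)*a*(-(450 + sqrt(202605))^(1/3) + 105^(1/3)/(450 + sqrt(202605))^(1/3))/30) - a^2/9 + 61*a/90 + 61/900


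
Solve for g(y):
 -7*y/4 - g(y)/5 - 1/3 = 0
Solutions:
 g(y) = -35*y/4 - 5/3


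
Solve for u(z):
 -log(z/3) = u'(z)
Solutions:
 u(z) = C1 - z*log(z) + z + z*log(3)


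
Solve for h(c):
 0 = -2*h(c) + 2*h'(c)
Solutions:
 h(c) = C1*exp(c)


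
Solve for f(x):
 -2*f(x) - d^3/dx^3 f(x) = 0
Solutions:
 f(x) = C3*exp(-2^(1/3)*x) + (C1*sin(2^(1/3)*sqrt(3)*x/2) + C2*cos(2^(1/3)*sqrt(3)*x/2))*exp(2^(1/3)*x/2)


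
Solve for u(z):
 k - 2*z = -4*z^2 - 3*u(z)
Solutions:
 u(z) = -k/3 - 4*z^2/3 + 2*z/3


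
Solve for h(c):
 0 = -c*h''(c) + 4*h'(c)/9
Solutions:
 h(c) = C1 + C2*c^(13/9)


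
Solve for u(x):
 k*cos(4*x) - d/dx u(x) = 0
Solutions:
 u(x) = C1 + k*sin(4*x)/4


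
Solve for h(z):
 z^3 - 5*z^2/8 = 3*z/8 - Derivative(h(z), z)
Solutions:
 h(z) = C1 - z^4/4 + 5*z^3/24 + 3*z^2/16


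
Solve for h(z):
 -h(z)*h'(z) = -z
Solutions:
 h(z) = -sqrt(C1 + z^2)
 h(z) = sqrt(C1 + z^2)


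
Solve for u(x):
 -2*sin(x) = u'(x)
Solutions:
 u(x) = C1 + 2*cos(x)


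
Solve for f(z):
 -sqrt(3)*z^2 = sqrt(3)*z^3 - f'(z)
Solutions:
 f(z) = C1 + sqrt(3)*z^4/4 + sqrt(3)*z^3/3


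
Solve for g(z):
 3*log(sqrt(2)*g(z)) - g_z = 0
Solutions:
 -2*Integral(1/(2*log(_y) + log(2)), (_y, g(z)))/3 = C1 - z


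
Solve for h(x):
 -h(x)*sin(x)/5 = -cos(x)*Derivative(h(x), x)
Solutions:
 h(x) = C1/cos(x)^(1/5)


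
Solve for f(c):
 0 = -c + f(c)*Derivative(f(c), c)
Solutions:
 f(c) = -sqrt(C1 + c^2)
 f(c) = sqrt(C1 + c^2)


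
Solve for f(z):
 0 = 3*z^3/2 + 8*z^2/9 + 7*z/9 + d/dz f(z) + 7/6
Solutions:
 f(z) = C1 - 3*z^4/8 - 8*z^3/27 - 7*z^2/18 - 7*z/6


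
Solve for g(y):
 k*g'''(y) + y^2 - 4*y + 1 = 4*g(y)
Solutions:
 g(y) = C1*exp(2^(2/3)*y*(1/k)^(1/3)) + C2*exp(2^(2/3)*y*(-1 + sqrt(3)*I)*(1/k)^(1/3)/2) + C3*exp(-2^(2/3)*y*(1 + sqrt(3)*I)*(1/k)^(1/3)/2) + y^2/4 - y + 1/4


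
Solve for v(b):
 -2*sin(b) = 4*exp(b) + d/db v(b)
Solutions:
 v(b) = C1 - 4*exp(b) + 2*cos(b)


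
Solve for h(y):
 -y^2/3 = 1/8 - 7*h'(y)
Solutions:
 h(y) = C1 + y^3/63 + y/56


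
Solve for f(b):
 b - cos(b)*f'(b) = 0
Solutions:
 f(b) = C1 + Integral(b/cos(b), b)


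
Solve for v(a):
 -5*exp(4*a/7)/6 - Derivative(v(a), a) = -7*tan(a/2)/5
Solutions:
 v(a) = C1 - 35*exp(4*a/7)/24 - 14*log(cos(a/2))/5
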